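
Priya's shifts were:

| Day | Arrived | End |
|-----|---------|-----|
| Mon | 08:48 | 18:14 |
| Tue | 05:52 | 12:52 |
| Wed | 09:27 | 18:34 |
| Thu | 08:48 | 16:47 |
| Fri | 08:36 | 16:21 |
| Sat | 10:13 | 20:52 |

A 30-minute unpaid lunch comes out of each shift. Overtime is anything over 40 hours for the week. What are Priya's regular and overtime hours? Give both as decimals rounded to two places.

Mon: 08:48–18:14 = 9 h 26 min; less 30 min break → 8 h 56 min
Tue: 05:52–12:52 = 7 h 0 min; less 30 min break → 6 h 30 min
Wed: 09:27–18:34 = 9 h 7 min; less 30 min break → 8 h 37 min
Thu: 08:48–16:47 = 7 h 59 min; less 30 min break → 7 h 29 min
Fri: 08:36–16:21 = 7 h 45 min; less 30 min break → 7 h 15 min
Sat: 10:13–20:52 = 10 h 39 min; less 30 min break → 10 h 9 min
Total worked: 48 h 56 min = 48.93 h.
Threshold 40 h → overtime 8 h 56 min, regular 40 h 0 min.

Regular 40.00 hours, overtime 8.93 hours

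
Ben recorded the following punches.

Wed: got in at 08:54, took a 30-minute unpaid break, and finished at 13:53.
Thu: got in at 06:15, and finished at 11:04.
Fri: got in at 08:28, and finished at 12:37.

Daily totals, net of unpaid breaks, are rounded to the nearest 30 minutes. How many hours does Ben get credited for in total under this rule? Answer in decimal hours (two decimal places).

13.50 hours

Wed: 08:54–13:53 = 4 h 59 min − 30 min = 4 h 29 min → rounds to 4 h 30 min
Thu: 06:15–11:04 = 4 h 49 min → rounds to 5 h 0 min
Fri: 08:28–12:37 = 4 h 9 min → rounds to 4 h 0 min
Total credited: 13 h 30 min.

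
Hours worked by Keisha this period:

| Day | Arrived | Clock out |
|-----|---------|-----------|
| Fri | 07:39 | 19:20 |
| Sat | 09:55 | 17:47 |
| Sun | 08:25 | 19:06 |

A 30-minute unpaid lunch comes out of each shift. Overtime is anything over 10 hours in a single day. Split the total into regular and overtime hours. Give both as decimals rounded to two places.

Fri: 07:39–19:20 = 11 h 41 min; less 30 min break → 11 h 11 min
Sat: 09:55–17:47 = 7 h 52 min; less 30 min break → 7 h 22 min
Sun: 08:25–19:06 = 10 h 41 min; less 30 min break → 10 h 11 min
Fri reg 10 h 0 min / OT 1 h 11 min; Sat reg 7 h 22 min / OT 0 h 0 min; Sun reg 10 h 0 min / OT 0 h 11 min.
Totals: regular 27 h 22 min, overtime 1 h 22 min.

Regular 27.37 hours, overtime 1.37 hours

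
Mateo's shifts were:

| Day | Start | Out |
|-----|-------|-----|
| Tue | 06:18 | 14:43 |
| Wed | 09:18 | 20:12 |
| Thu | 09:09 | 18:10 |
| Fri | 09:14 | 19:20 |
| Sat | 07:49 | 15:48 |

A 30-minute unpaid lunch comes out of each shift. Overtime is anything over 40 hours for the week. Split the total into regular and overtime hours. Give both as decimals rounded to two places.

Regular 40.00 hours, overtime 3.92 hours

Tue: 06:18–14:43 = 8 h 25 min; less 30 min break → 7 h 55 min
Wed: 09:18–20:12 = 10 h 54 min; less 30 min break → 10 h 24 min
Thu: 09:09–18:10 = 9 h 1 min; less 30 min break → 8 h 31 min
Fri: 09:14–19:20 = 10 h 6 min; less 30 min break → 9 h 36 min
Sat: 07:49–15:48 = 7 h 59 min; less 30 min break → 7 h 29 min
Total worked: 43 h 55 min = 43.92 h.
Threshold 40 h → overtime 3 h 55 min, regular 40 h 0 min.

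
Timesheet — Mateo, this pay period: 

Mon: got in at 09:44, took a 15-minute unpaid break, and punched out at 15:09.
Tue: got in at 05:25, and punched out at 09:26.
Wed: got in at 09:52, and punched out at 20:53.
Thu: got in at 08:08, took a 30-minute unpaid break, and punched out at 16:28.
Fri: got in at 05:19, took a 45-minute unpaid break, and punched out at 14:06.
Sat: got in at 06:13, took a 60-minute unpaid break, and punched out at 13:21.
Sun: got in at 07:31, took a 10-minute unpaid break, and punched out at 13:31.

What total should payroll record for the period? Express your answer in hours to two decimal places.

48.03 hours

Mon: 09:44–15:09 = 5 h 25 min; less 15 min break → 5 h 10 min
Tue: 05:25–09:26 = 4 h 1 min
Wed: 09:52–20:53 = 11 h 1 min
Thu: 08:08–16:28 = 8 h 20 min; less 30 min break → 7 h 50 min
Fri: 05:19–14:06 = 8 h 47 min; less 45 min break → 8 h 2 min
Sat: 06:13–13:21 = 7 h 8 min; less 60 min break → 6 h 8 min
Sun: 07:31–13:31 = 6 h 0 min; less 10 min break → 5 h 50 min
Total: 5 h 10 min + 4 h 1 min + 11 h 1 min + 7 h 50 min + 8 h 2 min + 6 h 8 min + 5 h 50 min = 48 h 2 min.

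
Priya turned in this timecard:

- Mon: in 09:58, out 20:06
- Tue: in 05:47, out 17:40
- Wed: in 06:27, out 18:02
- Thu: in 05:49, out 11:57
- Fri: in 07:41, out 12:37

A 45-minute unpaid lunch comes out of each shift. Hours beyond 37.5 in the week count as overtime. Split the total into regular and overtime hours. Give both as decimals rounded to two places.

Regular 37.50 hours, overtime 3.42 hours

Mon: 09:58–20:06 = 10 h 8 min; less 45 min break → 9 h 23 min
Tue: 05:47–17:40 = 11 h 53 min; less 45 min break → 11 h 8 min
Wed: 06:27–18:02 = 11 h 35 min; less 45 min break → 10 h 50 min
Thu: 05:49–11:57 = 6 h 8 min; less 45 min break → 5 h 23 min
Fri: 07:41–12:37 = 4 h 56 min; less 45 min break → 4 h 11 min
Total worked: 40 h 55 min = 40.92 h.
Threshold 37.5 h → overtime 3 h 25 min, regular 37 h 30 min.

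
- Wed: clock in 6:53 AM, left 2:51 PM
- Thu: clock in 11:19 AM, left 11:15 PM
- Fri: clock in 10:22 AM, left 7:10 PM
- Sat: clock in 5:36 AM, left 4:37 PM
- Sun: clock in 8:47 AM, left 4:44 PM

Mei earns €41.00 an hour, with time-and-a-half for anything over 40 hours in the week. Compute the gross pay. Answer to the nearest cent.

Wed: 6:53 AM–2:51 PM = 7 h 58 min
Thu: 11:19 AM–11:15 PM = 11 h 56 min
Fri: 10:22 AM–7:10 PM = 8 h 48 min
Sat: 5:36 AM–4:37 PM = 11 h 1 min
Sun: 8:47 AM–4:44 PM = 7 h 57 min
Total worked: 47 h 40 min = 2860 min.
Regular 40 h 0 min = 2400 min at €41.00/h; overtime 7 h 40 min = 460 min at €61.50/h.
Pay = (2400 × €41.00 + 460 × €61.50) ÷ 60 = €2111.50.

€2111.50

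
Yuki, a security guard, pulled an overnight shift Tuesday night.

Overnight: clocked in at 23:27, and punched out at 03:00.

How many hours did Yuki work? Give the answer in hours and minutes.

Overnight: 23:27 → midnight = 0 h 33 min; midnight → 03:00 = 3 h 0 min; span 3 h 33 min

3 h 33 min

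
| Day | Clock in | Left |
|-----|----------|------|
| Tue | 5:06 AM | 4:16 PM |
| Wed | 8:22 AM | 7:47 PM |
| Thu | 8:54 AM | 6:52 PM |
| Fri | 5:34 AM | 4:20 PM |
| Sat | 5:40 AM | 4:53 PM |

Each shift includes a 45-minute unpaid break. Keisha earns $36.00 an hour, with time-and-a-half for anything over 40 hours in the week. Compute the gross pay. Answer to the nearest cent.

Tue: 5:06 AM–4:16 PM = 11 h 10 min; less 45 min break → 10 h 25 min
Wed: 8:22 AM–7:47 PM = 11 h 25 min; less 45 min break → 10 h 40 min
Thu: 8:54 AM–6:52 PM = 9 h 58 min; less 45 min break → 9 h 13 min
Fri: 5:34 AM–4:20 PM = 10 h 46 min; less 45 min break → 10 h 1 min
Sat: 5:40 AM–4:53 PM = 11 h 13 min; less 45 min break → 10 h 28 min
Total worked: 50 h 47 min = 3047 min.
Regular 40 h 0 min = 2400 min at $36.00/h; overtime 10 h 47 min = 647 min at $54.00/h.
Pay = (2400 × $36.00 + 647 × $54.00) ÷ 60 = $2022.30.

$2022.30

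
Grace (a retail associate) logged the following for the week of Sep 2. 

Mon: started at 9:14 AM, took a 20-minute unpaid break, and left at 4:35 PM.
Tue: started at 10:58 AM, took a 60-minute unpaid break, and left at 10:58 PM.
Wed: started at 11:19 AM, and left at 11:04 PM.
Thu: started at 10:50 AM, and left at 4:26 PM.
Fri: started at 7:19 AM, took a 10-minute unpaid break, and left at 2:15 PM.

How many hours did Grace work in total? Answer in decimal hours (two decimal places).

Mon: 9:14 AM–4:35 PM = 7 h 21 min; less 20 min break → 7 h 1 min
Tue: 10:58 AM–10:58 PM = 12 h 0 min; less 60 min break → 11 h 0 min
Wed: 11:19 AM–11:04 PM = 11 h 45 min
Thu: 10:50 AM–4:26 PM = 5 h 36 min
Fri: 7:19 AM–2:15 PM = 6 h 56 min; less 10 min break → 6 h 46 min
Total: 7 h 1 min + 11 h 0 min + 11 h 45 min + 5 h 36 min + 6 h 46 min = 42 h 8 min.

42.13 hours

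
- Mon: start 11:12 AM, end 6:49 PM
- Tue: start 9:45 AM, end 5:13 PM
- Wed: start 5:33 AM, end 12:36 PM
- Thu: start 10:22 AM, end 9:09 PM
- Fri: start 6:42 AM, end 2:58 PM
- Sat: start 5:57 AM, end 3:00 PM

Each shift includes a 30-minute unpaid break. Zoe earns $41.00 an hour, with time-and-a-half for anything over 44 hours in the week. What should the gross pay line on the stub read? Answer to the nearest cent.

Mon: 11:12 AM–6:49 PM = 7 h 37 min; less 30 min break → 7 h 7 min
Tue: 9:45 AM–5:13 PM = 7 h 28 min; less 30 min break → 6 h 58 min
Wed: 5:33 AM–12:36 PM = 7 h 3 min; less 30 min break → 6 h 33 min
Thu: 10:22 AM–9:09 PM = 10 h 47 min; less 30 min break → 10 h 17 min
Fri: 6:42 AM–2:58 PM = 8 h 16 min; less 30 min break → 7 h 46 min
Sat: 5:57 AM–3:00 PM = 9 h 3 min; less 30 min break → 8 h 33 min
Total worked: 47 h 14 min = 2834 min.
Regular 44 h 0 min = 2640 min at $41.00/h; overtime 3 h 14 min = 194 min at $61.50/h.
Pay = (2640 × $41.00 + 194 × $61.50) ÷ 60 = $2002.85.

$2002.85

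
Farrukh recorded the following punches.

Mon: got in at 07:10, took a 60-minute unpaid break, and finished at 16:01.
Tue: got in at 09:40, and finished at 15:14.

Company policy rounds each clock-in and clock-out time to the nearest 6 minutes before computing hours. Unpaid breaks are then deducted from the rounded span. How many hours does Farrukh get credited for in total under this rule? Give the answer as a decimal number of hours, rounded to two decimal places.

13.30 hours

Mon: in 07:10→07:12, out 16:01→16:00; 8 h 48 min − 60 min = 7 h 48 min
Tue: in 09:40→09:42, out 15:14→15:12; 5 h 30 min
Total credited: 13 h 18 min.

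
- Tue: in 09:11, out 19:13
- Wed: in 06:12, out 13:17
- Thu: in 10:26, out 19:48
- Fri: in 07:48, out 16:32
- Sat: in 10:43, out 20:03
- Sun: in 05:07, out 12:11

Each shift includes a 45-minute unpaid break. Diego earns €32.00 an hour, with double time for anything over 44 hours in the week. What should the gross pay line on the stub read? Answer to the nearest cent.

Tue: 09:11–19:13 = 10 h 2 min; less 45 min break → 9 h 17 min
Wed: 06:12–13:17 = 7 h 5 min; less 45 min break → 6 h 20 min
Thu: 10:26–19:48 = 9 h 22 min; less 45 min break → 8 h 37 min
Fri: 07:48–16:32 = 8 h 44 min; less 45 min break → 7 h 59 min
Sat: 10:43–20:03 = 9 h 20 min; less 45 min break → 8 h 35 min
Sun: 05:07–12:11 = 7 h 4 min; less 45 min break → 6 h 19 min
Total worked: 47 h 7 min = 2827 min.
Regular 44 h 0 min = 2640 min at €32.00/h; overtime 3 h 7 min = 187 min at €64.00/h.
Pay = (2640 × €32.00 + 187 × €64.00) ÷ 60 = €1607.47.

€1607.47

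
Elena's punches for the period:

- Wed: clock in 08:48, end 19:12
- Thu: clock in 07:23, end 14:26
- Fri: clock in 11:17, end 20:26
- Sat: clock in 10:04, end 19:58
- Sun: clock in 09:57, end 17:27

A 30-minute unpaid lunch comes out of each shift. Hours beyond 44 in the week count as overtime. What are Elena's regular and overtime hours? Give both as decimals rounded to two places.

Regular 41.50 hours, overtime 0.00 hours

Wed: 08:48–19:12 = 10 h 24 min; less 30 min break → 9 h 54 min
Thu: 07:23–14:26 = 7 h 3 min; less 30 min break → 6 h 33 min
Fri: 11:17–20:26 = 9 h 9 min; less 30 min break → 8 h 39 min
Sat: 10:04–19:58 = 9 h 54 min; less 30 min break → 9 h 24 min
Sun: 09:57–17:27 = 7 h 30 min; less 30 min break → 7 h 0 min
Total worked: 41 h 30 min = 41.50 h.
Threshold 44 h → overtime 0 h 0 min, regular 41 h 30 min.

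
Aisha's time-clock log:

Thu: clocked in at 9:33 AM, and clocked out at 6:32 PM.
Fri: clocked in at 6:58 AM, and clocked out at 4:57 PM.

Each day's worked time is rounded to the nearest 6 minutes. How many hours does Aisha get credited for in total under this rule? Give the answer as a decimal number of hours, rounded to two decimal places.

19.00 hours

Thu: 9:33 AM–6:32 PM = 8 h 59 min → rounds to 9 h 0 min
Fri: 6:58 AM–4:57 PM = 9 h 59 min → rounds to 10 h 0 min
Total credited: 19 h 0 min.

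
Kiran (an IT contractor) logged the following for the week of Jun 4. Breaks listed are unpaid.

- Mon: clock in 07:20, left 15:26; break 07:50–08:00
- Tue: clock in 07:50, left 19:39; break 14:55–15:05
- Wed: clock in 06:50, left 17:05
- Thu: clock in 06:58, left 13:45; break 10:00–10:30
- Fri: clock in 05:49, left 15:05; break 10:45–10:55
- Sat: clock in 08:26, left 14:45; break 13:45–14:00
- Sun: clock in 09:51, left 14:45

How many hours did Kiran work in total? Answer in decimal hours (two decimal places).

Mon: 07:20–15:26 = 8 h 6 min; less 10 min break → 7 h 56 min
Tue: 07:50–19:39 = 11 h 49 min; less 10 min break → 11 h 39 min
Wed: 06:50–17:05 = 10 h 15 min
Thu: 06:58–13:45 = 6 h 47 min; less 30 min break → 6 h 17 min
Fri: 05:49–15:05 = 9 h 16 min; less 10 min break → 9 h 6 min
Sat: 08:26–14:45 = 6 h 19 min; less 15 min break → 6 h 4 min
Sun: 09:51–14:45 = 4 h 54 min
Total: 7 h 56 min + 11 h 39 min + 10 h 15 min + 6 h 17 min + 9 h 6 min + 6 h 4 min + 4 h 54 min = 56 h 11 min.

56.18 hours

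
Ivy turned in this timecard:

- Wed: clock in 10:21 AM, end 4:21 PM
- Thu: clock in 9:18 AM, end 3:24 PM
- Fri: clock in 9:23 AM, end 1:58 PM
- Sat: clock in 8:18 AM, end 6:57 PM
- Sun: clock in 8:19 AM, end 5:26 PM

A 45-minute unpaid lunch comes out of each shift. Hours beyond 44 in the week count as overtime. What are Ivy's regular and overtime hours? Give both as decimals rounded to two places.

Wed: 10:21 AM–4:21 PM = 6 h 0 min; less 45 min break → 5 h 15 min
Thu: 9:18 AM–3:24 PM = 6 h 6 min; less 45 min break → 5 h 21 min
Fri: 9:23 AM–1:58 PM = 4 h 35 min; less 45 min break → 3 h 50 min
Sat: 8:18 AM–6:57 PM = 10 h 39 min; less 45 min break → 9 h 54 min
Sun: 8:19 AM–5:26 PM = 9 h 7 min; less 45 min break → 8 h 22 min
Total worked: 32 h 42 min = 32.70 h.
Threshold 44 h → overtime 0 h 0 min, regular 32 h 42 min.

Regular 32.70 hours, overtime 0.00 hours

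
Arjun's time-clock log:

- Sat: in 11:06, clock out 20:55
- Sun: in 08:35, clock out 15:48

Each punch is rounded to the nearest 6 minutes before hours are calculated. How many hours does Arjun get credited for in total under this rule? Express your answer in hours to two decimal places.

17.00 hours

Sat: in 11:06→11:06, out 20:55→20:54; 9 h 48 min
Sun: in 08:35→08:36, out 15:48→15:48; 7 h 12 min
Total credited: 17 h 0 min.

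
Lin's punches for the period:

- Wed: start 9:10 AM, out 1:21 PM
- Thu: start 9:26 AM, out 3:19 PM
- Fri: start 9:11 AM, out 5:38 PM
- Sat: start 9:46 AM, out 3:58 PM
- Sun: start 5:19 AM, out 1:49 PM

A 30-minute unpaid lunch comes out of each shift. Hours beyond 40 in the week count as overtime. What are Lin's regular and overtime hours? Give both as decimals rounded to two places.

Wed: 9:10 AM–1:21 PM = 4 h 11 min; less 30 min break → 3 h 41 min
Thu: 9:26 AM–3:19 PM = 5 h 53 min; less 30 min break → 5 h 23 min
Fri: 9:11 AM–5:38 PM = 8 h 27 min; less 30 min break → 7 h 57 min
Sat: 9:46 AM–3:58 PM = 6 h 12 min; less 30 min break → 5 h 42 min
Sun: 5:19 AM–1:49 PM = 8 h 30 min; less 30 min break → 8 h 0 min
Total worked: 30 h 43 min = 30.72 h.
Threshold 40 h → overtime 0 h 0 min, regular 30 h 43 min.

Regular 30.72 hours, overtime 0.00 hours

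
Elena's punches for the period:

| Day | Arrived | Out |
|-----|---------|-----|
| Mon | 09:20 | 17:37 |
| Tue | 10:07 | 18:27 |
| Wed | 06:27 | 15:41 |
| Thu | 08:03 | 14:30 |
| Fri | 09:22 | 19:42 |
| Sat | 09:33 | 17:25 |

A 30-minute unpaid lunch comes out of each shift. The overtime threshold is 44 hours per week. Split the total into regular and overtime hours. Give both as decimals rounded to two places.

Mon: 09:20–17:37 = 8 h 17 min; less 30 min break → 7 h 47 min
Tue: 10:07–18:27 = 8 h 20 min; less 30 min break → 7 h 50 min
Wed: 06:27–15:41 = 9 h 14 min; less 30 min break → 8 h 44 min
Thu: 08:03–14:30 = 6 h 27 min; less 30 min break → 5 h 57 min
Fri: 09:22–19:42 = 10 h 20 min; less 30 min break → 9 h 50 min
Sat: 09:33–17:25 = 7 h 52 min; less 30 min break → 7 h 22 min
Total worked: 47 h 30 min = 47.50 h.
Threshold 44 h → overtime 3 h 30 min, regular 44 h 0 min.

Regular 44.00 hours, overtime 3.50 hours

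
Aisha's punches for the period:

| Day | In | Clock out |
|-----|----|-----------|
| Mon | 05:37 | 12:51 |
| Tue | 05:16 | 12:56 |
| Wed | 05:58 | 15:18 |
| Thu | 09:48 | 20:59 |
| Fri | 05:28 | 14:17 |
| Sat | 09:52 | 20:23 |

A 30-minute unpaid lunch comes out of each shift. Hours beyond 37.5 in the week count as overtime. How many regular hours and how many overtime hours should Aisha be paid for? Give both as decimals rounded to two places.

Regular 37.50 hours, overtime 14.25 hours

Mon: 05:37–12:51 = 7 h 14 min; less 30 min break → 6 h 44 min
Tue: 05:16–12:56 = 7 h 40 min; less 30 min break → 7 h 10 min
Wed: 05:58–15:18 = 9 h 20 min; less 30 min break → 8 h 50 min
Thu: 09:48–20:59 = 11 h 11 min; less 30 min break → 10 h 41 min
Fri: 05:28–14:17 = 8 h 49 min; less 30 min break → 8 h 19 min
Sat: 09:52–20:23 = 10 h 31 min; less 30 min break → 10 h 1 min
Total worked: 51 h 45 min = 51.75 h.
Threshold 37.5 h → overtime 14 h 15 min, regular 37 h 30 min.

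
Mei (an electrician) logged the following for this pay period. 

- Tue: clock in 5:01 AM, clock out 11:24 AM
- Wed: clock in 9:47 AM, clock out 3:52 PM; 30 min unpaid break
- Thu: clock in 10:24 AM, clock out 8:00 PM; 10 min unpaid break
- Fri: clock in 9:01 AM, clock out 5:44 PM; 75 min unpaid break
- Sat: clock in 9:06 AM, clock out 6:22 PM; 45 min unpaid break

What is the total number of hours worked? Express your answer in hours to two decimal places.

Tue: 5:01 AM–11:24 AM = 6 h 23 min
Wed: 9:47 AM–3:52 PM = 6 h 5 min; less 30 min break → 5 h 35 min
Thu: 10:24 AM–8:00 PM = 9 h 36 min; less 10 min break → 9 h 26 min
Fri: 9:01 AM–5:44 PM = 8 h 43 min; less 75 min break → 7 h 28 min
Sat: 9:06 AM–6:22 PM = 9 h 16 min; less 45 min break → 8 h 31 min
Total: 6 h 23 min + 5 h 35 min + 9 h 26 min + 7 h 28 min + 8 h 31 min = 37 h 23 min.

37.38 hours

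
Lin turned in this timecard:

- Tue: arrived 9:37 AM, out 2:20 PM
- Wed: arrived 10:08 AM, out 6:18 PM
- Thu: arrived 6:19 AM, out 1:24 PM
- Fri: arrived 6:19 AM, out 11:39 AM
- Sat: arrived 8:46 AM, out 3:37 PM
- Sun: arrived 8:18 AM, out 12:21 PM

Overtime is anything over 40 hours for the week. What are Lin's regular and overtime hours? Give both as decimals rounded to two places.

Tue: 9:37 AM–2:20 PM = 4 h 43 min
Wed: 10:08 AM–6:18 PM = 8 h 10 min
Thu: 6:19 AM–1:24 PM = 7 h 5 min
Fri: 6:19 AM–11:39 AM = 5 h 20 min
Sat: 8:46 AM–3:37 PM = 6 h 51 min
Sun: 8:18 AM–12:21 PM = 4 h 3 min
Total worked: 36 h 12 min = 36.20 h.
Threshold 40 h → overtime 0 h 0 min, regular 36 h 12 min.

Regular 36.20 hours, overtime 0.00 hours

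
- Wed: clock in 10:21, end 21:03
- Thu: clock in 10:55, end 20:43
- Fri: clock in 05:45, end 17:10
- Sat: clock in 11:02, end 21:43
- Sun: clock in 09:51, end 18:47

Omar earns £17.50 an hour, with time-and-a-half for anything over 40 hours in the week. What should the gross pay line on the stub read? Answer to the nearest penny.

Wed: 10:21–21:03 = 10 h 42 min
Thu: 10:55–20:43 = 9 h 48 min
Fri: 05:45–17:10 = 11 h 25 min
Sat: 11:02–21:43 = 10 h 41 min
Sun: 09:51–18:47 = 8 h 56 min
Total worked: 51 h 32 min = 3092 min.
Regular 40 h 0 min = 2400 min at £17.50/h; overtime 11 h 32 min = 692 min at £26.25/h.
Pay = (2400 × £17.50 + 692 × £26.25) ÷ 60 = £1002.75.

£1002.75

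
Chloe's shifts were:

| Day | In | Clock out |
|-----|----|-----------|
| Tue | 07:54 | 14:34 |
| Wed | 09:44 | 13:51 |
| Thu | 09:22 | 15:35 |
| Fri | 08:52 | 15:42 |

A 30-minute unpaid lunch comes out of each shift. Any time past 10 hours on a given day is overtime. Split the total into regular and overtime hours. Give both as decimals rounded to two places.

Regular 21.83 hours, overtime 0.00 hours

Tue: 07:54–14:34 = 6 h 40 min; less 30 min break → 6 h 10 min
Wed: 09:44–13:51 = 4 h 7 min; less 30 min break → 3 h 37 min
Thu: 09:22–15:35 = 6 h 13 min; less 30 min break → 5 h 43 min
Fri: 08:52–15:42 = 6 h 50 min; less 30 min break → 6 h 20 min
Tue reg 6 h 10 min / OT 0 h 0 min; Wed reg 3 h 37 min / OT 0 h 0 min; Thu reg 5 h 43 min / OT 0 h 0 min; Fri reg 6 h 20 min / OT 0 h 0 min.
Totals: regular 21 h 50 min, overtime 0 h 0 min.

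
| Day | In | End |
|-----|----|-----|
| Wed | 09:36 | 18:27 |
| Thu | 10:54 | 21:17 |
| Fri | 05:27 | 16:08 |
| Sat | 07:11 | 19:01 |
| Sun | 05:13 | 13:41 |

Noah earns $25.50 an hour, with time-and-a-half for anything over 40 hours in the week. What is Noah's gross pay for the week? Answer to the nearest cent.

$1410.79

Wed: 09:36–18:27 = 8 h 51 min
Thu: 10:54–21:17 = 10 h 23 min
Fri: 05:27–16:08 = 10 h 41 min
Sat: 07:11–19:01 = 11 h 50 min
Sun: 05:13–13:41 = 8 h 28 min
Total worked: 50 h 13 min = 3013 min.
Regular 40 h 0 min = 2400 min at $25.50/h; overtime 10 h 13 min = 613 min at $38.25/h.
Pay = (2400 × $25.50 + 613 × $38.25) ÷ 60 = $1410.79.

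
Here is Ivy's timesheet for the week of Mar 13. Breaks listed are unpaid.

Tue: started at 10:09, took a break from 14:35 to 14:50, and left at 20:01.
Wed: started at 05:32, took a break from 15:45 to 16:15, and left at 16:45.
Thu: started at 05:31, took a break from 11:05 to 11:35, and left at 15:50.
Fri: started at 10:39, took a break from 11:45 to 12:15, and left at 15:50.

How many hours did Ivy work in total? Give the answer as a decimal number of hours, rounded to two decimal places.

34.83 hours

Tue: 10:09–20:01 = 9 h 52 min; less 15 min break → 9 h 37 min
Wed: 05:32–16:45 = 11 h 13 min; less 30 min break → 10 h 43 min
Thu: 05:31–15:50 = 10 h 19 min; less 30 min break → 9 h 49 min
Fri: 10:39–15:50 = 5 h 11 min; less 30 min break → 4 h 41 min
Total: 9 h 37 min + 10 h 43 min + 9 h 49 min + 4 h 41 min = 34 h 50 min.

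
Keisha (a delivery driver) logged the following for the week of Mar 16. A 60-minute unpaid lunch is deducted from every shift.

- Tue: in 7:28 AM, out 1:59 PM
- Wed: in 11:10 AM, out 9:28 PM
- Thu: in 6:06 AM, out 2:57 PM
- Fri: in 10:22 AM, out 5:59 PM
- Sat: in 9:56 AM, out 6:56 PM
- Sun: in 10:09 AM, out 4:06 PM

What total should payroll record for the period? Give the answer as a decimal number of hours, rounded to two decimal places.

Tue: 7:28 AM–1:59 PM = 6 h 31 min; less 60 min break → 5 h 31 min
Wed: 11:10 AM–9:28 PM = 10 h 18 min; less 60 min break → 9 h 18 min
Thu: 6:06 AM–2:57 PM = 8 h 51 min; less 60 min break → 7 h 51 min
Fri: 10:22 AM–5:59 PM = 7 h 37 min; less 60 min break → 6 h 37 min
Sat: 9:56 AM–6:56 PM = 9 h 0 min; less 60 min break → 8 h 0 min
Sun: 10:09 AM–4:06 PM = 5 h 57 min; less 60 min break → 4 h 57 min
Total: 5 h 31 min + 9 h 18 min + 7 h 51 min + 6 h 37 min + 8 h 0 min + 4 h 57 min = 42 h 14 min.

42.23 hours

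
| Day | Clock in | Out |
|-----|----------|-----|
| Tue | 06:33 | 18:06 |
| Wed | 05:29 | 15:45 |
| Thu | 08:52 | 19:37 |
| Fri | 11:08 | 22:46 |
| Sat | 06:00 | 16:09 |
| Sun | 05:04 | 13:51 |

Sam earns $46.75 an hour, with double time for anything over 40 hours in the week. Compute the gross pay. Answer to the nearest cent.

$4032.97

Tue: 06:33–18:06 = 11 h 33 min
Wed: 05:29–15:45 = 10 h 16 min
Thu: 08:52–19:37 = 10 h 45 min
Fri: 11:08–22:46 = 11 h 38 min
Sat: 06:00–16:09 = 10 h 9 min
Sun: 05:04–13:51 = 8 h 47 min
Total worked: 63 h 8 min = 3788 min.
Regular 40 h 0 min = 2400 min at $46.75/h; overtime 23 h 8 min = 1388 min at $93.50/h.
Pay = (2400 × $46.75 + 1388 × $93.50) ÷ 60 = $4032.97.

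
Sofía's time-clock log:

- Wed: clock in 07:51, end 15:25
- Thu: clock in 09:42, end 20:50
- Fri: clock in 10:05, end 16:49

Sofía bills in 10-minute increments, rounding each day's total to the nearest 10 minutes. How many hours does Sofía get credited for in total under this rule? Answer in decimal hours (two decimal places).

Wed: 07:51–15:25 = 7 h 34 min → rounds to 7 h 30 min
Thu: 09:42–20:50 = 11 h 8 min → rounds to 11 h 10 min
Fri: 10:05–16:49 = 6 h 44 min → rounds to 6 h 40 min
Total credited: 25 h 20 min.

25.33 hours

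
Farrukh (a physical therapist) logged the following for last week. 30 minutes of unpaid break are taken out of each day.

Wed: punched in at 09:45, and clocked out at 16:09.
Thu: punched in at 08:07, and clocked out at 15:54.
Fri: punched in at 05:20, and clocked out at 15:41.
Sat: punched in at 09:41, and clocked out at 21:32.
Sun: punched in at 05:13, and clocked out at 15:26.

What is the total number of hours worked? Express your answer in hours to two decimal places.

Wed: 09:45–16:09 = 6 h 24 min; less 30 min break → 5 h 54 min
Thu: 08:07–15:54 = 7 h 47 min; less 30 min break → 7 h 17 min
Fri: 05:20–15:41 = 10 h 21 min; less 30 min break → 9 h 51 min
Sat: 09:41–21:32 = 11 h 51 min; less 30 min break → 11 h 21 min
Sun: 05:13–15:26 = 10 h 13 min; less 30 min break → 9 h 43 min
Total: 5 h 54 min + 7 h 17 min + 9 h 51 min + 11 h 21 min + 9 h 43 min = 44 h 6 min.

44.10 hours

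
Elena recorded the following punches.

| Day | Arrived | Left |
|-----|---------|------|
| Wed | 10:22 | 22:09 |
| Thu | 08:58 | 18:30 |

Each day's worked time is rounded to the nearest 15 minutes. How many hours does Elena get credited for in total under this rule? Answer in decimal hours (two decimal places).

21.25 hours

Wed: 10:22–22:09 = 11 h 47 min → rounds to 11 h 45 min
Thu: 08:58–18:30 = 9 h 32 min → rounds to 9 h 30 min
Total credited: 21 h 15 min.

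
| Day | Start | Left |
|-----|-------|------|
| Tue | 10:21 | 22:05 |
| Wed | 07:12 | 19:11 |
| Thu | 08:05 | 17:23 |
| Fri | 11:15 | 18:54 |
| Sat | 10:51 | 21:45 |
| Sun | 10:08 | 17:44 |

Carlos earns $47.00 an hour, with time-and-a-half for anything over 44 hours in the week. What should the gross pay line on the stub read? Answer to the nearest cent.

$3137.25

Tue: 10:21–22:05 = 11 h 44 min
Wed: 07:12–19:11 = 11 h 59 min
Thu: 08:05–17:23 = 9 h 18 min
Fri: 11:15–18:54 = 7 h 39 min
Sat: 10:51–21:45 = 10 h 54 min
Sun: 10:08–17:44 = 7 h 36 min
Total worked: 59 h 10 min = 3550 min.
Regular 44 h 0 min = 2640 min at $47.00/h; overtime 15 h 10 min = 910 min at $70.50/h.
Pay = (2640 × $47.00 + 910 × $70.50) ÷ 60 = $3137.25.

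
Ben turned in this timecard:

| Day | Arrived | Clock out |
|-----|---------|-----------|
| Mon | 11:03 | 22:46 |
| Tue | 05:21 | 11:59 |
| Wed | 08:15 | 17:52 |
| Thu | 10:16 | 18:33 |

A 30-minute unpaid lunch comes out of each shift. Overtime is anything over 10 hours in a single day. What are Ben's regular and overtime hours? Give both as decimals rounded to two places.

Regular 33.03 hours, overtime 1.22 hours

Mon: 11:03–22:46 = 11 h 43 min; less 30 min break → 11 h 13 min
Tue: 05:21–11:59 = 6 h 38 min; less 30 min break → 6 h 8 min
Wed: 08:15–17:52 = 9 h 37 min; less 30 min break → 9 h 7 min
Thu: 10:16–18:33 = 8 h 17 min; less 30 min break → 7 h 47 min
Mon reg 10 h 0 min / OT 1 h 13 min; Tue reg 6 h 8 min / OT 0 h 0 min; Wed reg 9 h 7 min / OT 0 h 0 min; Thu reg 7 h 47 min / OT 0 h 0 min.
Totals: regular 33 h 2 min, overtime 1 h 13 min.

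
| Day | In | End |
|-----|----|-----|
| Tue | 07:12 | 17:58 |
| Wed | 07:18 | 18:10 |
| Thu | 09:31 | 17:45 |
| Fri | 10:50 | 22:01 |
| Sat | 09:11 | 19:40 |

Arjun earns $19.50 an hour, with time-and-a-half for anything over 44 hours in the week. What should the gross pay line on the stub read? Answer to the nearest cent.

$1078.35

Tue: 07:12–17:58 = 10 h 46 min
Wed: 07:18–18:10 = 10 h 52 min
Thu: 09:31–17:45 = 8 h 14 min
Fri: 10:50–22:01 = 11 h 11 min
Sat: 09:11–19:40 = 10 h 29 min
Total worked: 51 h 32 min = 3092 min.
Regular 44 h 0 min = 2640 min at $19.50/h; overtime 7 h 32 min = 452 min at $29.25/h.
Pay = (2640 × $19.50 + 452 × $29.25) ÷ 60 = $1078.35.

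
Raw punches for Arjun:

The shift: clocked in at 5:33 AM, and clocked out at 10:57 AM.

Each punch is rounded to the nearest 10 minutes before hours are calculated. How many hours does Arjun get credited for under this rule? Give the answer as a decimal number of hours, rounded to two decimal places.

The shift: in 5:33 AM→5:30 AM, out 10:57 AM→11:00 AM; 5 h 30 min

5.50 hours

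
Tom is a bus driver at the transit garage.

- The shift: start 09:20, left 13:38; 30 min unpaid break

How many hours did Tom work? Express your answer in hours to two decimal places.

The shift: 09:20–13:38 = 4 h 18 min; less 30 min break → 3 h 48 min

3.80 hours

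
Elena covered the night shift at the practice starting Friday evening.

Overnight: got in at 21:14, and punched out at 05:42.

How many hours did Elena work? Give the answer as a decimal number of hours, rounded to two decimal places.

Overnight: 21:14 → midnight = 2 h 46 min; midnight → 05:42 = 5 h 42 min; span 8 h 28 min

8.47 hours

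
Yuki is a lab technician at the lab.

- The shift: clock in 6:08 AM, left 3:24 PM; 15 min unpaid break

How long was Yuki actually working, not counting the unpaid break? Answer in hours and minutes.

9 h 1 min

The shift: 6:08 AM–3:24 PM = 9 h 16 min; less 15 min break → 9 h 1 min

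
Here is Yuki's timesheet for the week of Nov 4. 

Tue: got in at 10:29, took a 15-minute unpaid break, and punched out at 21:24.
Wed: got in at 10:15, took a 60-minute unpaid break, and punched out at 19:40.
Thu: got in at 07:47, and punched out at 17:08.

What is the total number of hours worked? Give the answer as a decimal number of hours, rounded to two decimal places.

Tue: 10:29–21:24 = 10 h 55 min; less 15 min break → 10 h 40 min
Wed: 10:15–19:40 = 9 h 25 min; less 60 min break → 8 h 25 min
Thu: 07:47–17:08 = 9 h 21 min
Total: 10 h 40 min + 8 h 25 min + 9 h 21 min = 28 h 26 min.

28.43 hours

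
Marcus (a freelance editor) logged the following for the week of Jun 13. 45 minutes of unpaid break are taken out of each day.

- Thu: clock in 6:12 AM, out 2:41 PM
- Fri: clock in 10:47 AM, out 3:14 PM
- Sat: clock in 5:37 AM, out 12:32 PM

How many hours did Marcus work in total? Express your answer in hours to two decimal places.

Thu: 6:12 AM–2:41 PM = 8 h 29 min; less 45 min break → 7 h 44 min
Fri: 10:47 AM–3:14 PM = 4 h 27 min; less 45 min break → 3 h 42 min
Sat: 5:37 AM–12:32 PM = 6 h 55 min; less 45 min break → 6 h 10 min
Total: 7 h 44 min + 3 h 42 min + 6 h 10 min = 17 h 36 min.

17.60 hours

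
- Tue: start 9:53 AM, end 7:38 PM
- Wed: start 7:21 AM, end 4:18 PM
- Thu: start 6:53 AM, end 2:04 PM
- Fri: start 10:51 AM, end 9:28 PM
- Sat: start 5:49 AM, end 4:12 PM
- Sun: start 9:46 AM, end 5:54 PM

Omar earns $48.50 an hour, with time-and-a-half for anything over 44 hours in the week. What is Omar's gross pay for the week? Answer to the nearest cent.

$2935.46

Tue: 9:53 AM–7:38 PM = 9 h 45 min
Wed: 7:21 AM–4:18 PM = 8 h 57 min
Thu: 6:53 AM–2:04 PM = 7 h 11 min
Fri: 10:51 AM–9:28 PM = 10 h 37 min
Sat: 5:49 AM–4:12 PM = 10 h 23 min
Sun: 9:46 AM–5:54 PM = 8 h 8 min
Total worked: 55 h 1 min = 3301 min.
Regular 44 h 0 min = 2640 min at $48.50/h; overtime 11 h 1 min = 661 min at $72.75/h.
Pay = (2640 × $48.50 + 661 × $72.75) ÷ 60 = $2935.46.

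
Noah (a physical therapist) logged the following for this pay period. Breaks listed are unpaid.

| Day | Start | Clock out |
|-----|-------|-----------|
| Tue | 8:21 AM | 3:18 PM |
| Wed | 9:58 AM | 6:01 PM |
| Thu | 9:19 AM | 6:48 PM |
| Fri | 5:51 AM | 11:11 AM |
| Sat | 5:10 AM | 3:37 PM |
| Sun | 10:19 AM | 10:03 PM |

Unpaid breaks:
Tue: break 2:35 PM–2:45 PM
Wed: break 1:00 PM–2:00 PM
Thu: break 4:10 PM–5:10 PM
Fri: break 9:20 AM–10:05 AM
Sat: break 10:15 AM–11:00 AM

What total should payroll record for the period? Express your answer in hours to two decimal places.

48.33 hours

Tue: 8:21 AM–3:18 PM = 6 h 57 min; less 10 min break → 6 h 47 min
Wed: 9:58 AM–6:01 PM = 8 h 3 min; less 60 min break → 7 h 3 min
Thu: 9:19 AM–6:48 PM = 9 h 29 min; less 60 min break → 8 h 29 min
Fri: 5:51 AM–11:11 AM = 5 h 20 min; less 45 min break → 4 h 35 min
Sat: 5:10 AM–3:37 PM = 10 h 27 min; less 45 min break → 9 h 42 min
Sun: 10:19 AM–10:03 PM = 11 h 44 min
Total: 6 h 47 min + 7 h 3 min + 8 h 29 min + 4 h 35 min + 9 h 42 min + 11 h 44 min = 48 h 20 min.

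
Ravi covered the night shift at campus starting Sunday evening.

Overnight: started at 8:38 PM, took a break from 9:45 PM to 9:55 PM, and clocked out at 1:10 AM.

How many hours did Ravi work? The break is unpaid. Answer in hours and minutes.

Overnight: 8:38 PM → midnight = 3 h 22 min; midnight → 1:10 AM = 1 h 10 min; span 4 h 32 min; less 10 min break → 4 h 22 min

4 h 22 min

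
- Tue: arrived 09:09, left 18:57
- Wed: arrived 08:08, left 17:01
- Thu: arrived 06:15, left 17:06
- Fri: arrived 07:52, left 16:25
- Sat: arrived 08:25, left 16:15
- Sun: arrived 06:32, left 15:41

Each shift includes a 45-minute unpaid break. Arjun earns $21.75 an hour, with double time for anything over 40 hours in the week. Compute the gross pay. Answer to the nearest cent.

Tue: 09:09–18:57 = 9 h 48 min; less 45 min break → 9 h 3 min
Wed: 08:08–17:01 = 8 h 53 min; less 45 min break → 8 h 8 min
Thu: 06:15–17:06 = 10 h 51 min; less 45 min break → 10 h 6 min
Fri: 07:52–16:25 = 8 h 33 min; less 45 min break → 7 h 48 min
Sat: 08:25–16:15 = 7 h 50 min; less 45 min break → 7 h 5 min
Sun: 06:32–15:41 = 9 h 9 min; less 45 min break → 8 h 24 min
Total worked: 50 h 34 min = 3034 min.
Regular 40 h 0 min = 2400 min at $21.75/h; overtime 10 h 34 min = 634 min at $43.50/h.
Pay = (2400 × $21.75 + 634 × $43.50) ÷ 60 = $1329.65.

$1329.65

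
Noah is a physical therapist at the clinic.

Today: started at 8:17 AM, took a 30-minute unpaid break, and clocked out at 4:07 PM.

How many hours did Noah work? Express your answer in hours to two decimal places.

7.33 hours

Today: 8:17 AM–4:07 PM = 7 h 50 min; less 30 min break → 7 h 20 min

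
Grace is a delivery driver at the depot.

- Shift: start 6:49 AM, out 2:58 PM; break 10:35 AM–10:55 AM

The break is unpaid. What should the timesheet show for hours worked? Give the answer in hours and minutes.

7 h 49 min

Shift: 6:49 AM–2:58 PM = 8 h 9 min; less 20 min break → 7 h 49 min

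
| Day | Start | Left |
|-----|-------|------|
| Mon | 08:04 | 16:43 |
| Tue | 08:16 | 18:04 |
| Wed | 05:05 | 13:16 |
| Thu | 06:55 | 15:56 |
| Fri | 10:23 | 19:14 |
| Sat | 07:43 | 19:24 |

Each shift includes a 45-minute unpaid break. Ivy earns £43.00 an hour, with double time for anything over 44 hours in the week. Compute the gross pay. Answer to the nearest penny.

Mon: 08:04–16:43 = 8 h 39 min; less 45 min break → 7 h 54 min
Tue: 08:16–18:04 = 9 h 48 min; less 45 min break → 9 h 3 min
Wed: 05:05–13:16 = 8 h 11 min; less 45 min break → 7 h 26 min
Thu: 06:55–15:56 = 9 h 1 min; less 45 min break → 8 h 16 min
Fri: 10:23–19:14 = 8 h 51 min; less 45 min break → 8 h 6 min
Sat: 07:43–19:24 = 11 h 41 min; less 45 min break → 10 h 56 min
Total worked: 51 h 41 min = 3101 min.
Regular 44 h 0 min = 2640 min at £43.00/h; overtime 7 h 41 min = 461 min at £86.00/h.
Pay = (2640 × £43.00 + 461 × £86.00) ÷ 60 = £2552.77.

£2552.77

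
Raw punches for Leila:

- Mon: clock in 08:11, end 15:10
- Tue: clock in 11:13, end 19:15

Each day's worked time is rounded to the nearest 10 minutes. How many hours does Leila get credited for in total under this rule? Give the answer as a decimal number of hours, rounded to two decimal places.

Mon: 08:11–15:10 = 6 h 59 min → rounds to 7 h 0 min
Tue: 11:13–19:15 = 8 h 2 min → rounds to 8 h 0 min
Total credited: 15 h 0 min.

15.00 hours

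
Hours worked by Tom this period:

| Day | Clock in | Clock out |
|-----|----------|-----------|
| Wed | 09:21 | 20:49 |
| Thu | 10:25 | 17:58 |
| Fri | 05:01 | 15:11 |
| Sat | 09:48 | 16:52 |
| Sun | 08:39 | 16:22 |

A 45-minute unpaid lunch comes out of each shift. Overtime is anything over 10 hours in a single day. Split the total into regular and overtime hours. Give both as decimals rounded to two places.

Regular 39.50 hours, overtime 0.72 hours

Wed: 09:21–20:49 = 11 h 28 min; less 45 min break → 10 h 43 min
Thu: 10:25–17:58 = 7 h 33 min; less 45 min break → 6 h 48 min
Fri: 05:01–15:11 = 10 h 10 min; less 45 min break → 9 h 25 min
Sat: 09:48–16:52 = 7 h 4 min; less 45 min break → 6 h 19 min
Sun: 08:39–16:22 = 7 h 43 min; less 45 min break → 6 h 58 min
Wed reg 10 h 0 min / OT 0 h 43 min; Thu reg 6 h 48 min / OT 0 h 0 min; Fri reg 9 h 25 min / OT 0 h 0 min; Sat reg 6 h 19 min / OT 0 h 0 min; Sun reg 6 h 58 min / OT 0 h 0 min.
Totals: regular 39 h 30 min, overtime 0 h 43 min.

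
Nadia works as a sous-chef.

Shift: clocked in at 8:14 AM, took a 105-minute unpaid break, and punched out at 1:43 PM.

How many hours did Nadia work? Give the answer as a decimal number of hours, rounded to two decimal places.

Shift: 8:14 AM–1:43 PM = 5 h 29 min; less 105 min break → 3 h 44 min

3.73 hours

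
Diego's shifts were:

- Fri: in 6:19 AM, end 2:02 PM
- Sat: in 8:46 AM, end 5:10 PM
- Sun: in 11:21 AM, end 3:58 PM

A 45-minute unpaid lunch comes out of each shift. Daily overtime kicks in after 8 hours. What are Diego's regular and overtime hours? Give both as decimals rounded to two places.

Fri: 6:19 AM–2:02 PM = 7 h 43 min; less 45 min break → 6 h 58 min
Sat: 8:46 AM–5:10 PM = 8 h 24 min; less 45 min break → 7 h 39 min
Sun: 11:21 AM–3:58 PM = 4 h 37 min; less 45 min break → 3 h 52 min
Fri reg 6 h 58 min / OT 0 h 0 min; Sat reg 7 h 39 min / OT 0 h 0 min; Sun reg 3 h 52 min / OT 0 h 0 min.
Totals: regular 18 h 29 min, overtime 0 h 0 min.

Regular 18.48 hours, overtime 0.00 hours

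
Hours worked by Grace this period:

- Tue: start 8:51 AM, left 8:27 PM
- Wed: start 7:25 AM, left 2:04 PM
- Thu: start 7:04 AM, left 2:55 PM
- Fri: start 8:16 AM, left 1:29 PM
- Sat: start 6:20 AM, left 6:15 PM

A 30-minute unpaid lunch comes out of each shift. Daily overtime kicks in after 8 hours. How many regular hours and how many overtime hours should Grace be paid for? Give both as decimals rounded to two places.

Regular 34.22 hours, overtime 6.52 hours

Tue: 8:51 AM–8:27 PM = 11 h 36 min; less 30 min break → 11 h 6 min
Wed: 7:25 AM–2:04 PM = 6 h 39 min; less 30 min break → 6 h 9 min
Thu: 7:04 AM–2:55 PM = 7 h 51 min; less 30 min break → 7 h 21 min
Fri: 8:16 AM–1:29 PM = 5 h 13 min; less 30 min break → 4 h 43 min
Sat: 6:20 AM–6:15 PM = 11 h 55 min; less 30 min break → 11 h 25 min
Tue reg 8 h 0 min / OT 3 h 6 min; Wed reg 6 h 9 min / OT 0 h 0 min; Thu reg 7 h 21 min / OT 0 h 0 min; Fri reg 4 h 43 min / OT 0 h 0 min; Sat reg 8 h 0 min / OT 3 h 25 min.
Totals: regular 34 h 13 min, overtime 6 h 31 min.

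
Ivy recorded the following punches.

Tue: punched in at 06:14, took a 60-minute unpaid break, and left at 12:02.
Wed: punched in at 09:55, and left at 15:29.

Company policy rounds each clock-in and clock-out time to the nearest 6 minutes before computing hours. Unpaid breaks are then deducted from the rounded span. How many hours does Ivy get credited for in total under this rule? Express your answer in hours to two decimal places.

10.40 hours

Tue: in 06:14→06:12, out 12:02→12:00; 5 h 48 min − 60 min = 4 h 48 min
Wed: in 09:55→09:54, out 15:29→15:30; 5 h 36 min
Total credited: 10 h 24 min.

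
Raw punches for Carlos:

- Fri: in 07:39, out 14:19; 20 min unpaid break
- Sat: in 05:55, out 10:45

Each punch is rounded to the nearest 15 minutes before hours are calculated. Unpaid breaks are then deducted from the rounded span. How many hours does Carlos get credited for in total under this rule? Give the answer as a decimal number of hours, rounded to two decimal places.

Fri: in 07:39→07:45, out 14:19→14:15; 6 h 30 min − 20 min = 6 h 10 min
Sat: in 05:55→06:00, out 10:45→10:45; 4 h 45 min
Total credited: 10 h 55 min.

10.92 hours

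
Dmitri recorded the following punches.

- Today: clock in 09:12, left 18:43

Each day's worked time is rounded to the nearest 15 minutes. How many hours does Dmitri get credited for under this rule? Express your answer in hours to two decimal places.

Today: 09:12–18:43 = 9 h 31 min → rounds to 9 h 30 min

9.50 hours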